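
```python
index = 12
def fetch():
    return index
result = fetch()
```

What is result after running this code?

Step 1: index = 12 is defined in the global scope.
Step 2: fetch() looks up index. No local index exists, so Python checks the global scope via LEGB rule and finds index = 12.
Step 3: result = 12

The answer is 12.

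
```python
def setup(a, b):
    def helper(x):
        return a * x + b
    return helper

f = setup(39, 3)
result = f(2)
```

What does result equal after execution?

Step 1: setup(39, 3) captures a = 39, b = 3.
Step 2: f(2) computes 39 * 2 + 3 = 81.
Step 3: result = 81

The answer is 81.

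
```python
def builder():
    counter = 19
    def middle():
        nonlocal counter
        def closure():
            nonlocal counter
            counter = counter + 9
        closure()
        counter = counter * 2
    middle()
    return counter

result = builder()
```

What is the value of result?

Step 1: counter = 19.
Step 2: closure() adds 9: counter = 19 + 9 = 28.
Step 3: middle() doubles: counter = 28 * 2 = 56.
Step 4: result = 56

The answer is 56.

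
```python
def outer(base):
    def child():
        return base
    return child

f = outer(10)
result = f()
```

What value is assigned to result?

Step 1: outer(10) creates closure capturing base = 10.
Step 2: f() returns the captured base = 10.
Step 3: result = 10

The answer is 10.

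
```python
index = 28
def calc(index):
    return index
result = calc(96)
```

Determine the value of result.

Step 1: Global index = 28.
Step 2: calc(96) takes parameter index = 96, which shadows the global.
Step 3: result = 96

The answer is 96.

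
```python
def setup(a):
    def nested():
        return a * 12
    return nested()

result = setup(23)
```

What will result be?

Step 1: setup(23) binds parameter a = 23.
Step 2: nested() accesses a = 23 from enclosing scope.
Step 3: result = 23 * 12 = 276

The answer is 276.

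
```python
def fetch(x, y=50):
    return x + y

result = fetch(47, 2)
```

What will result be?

Step 1: fetch(47, 2) overrides default y with 2.
Step 2: Returns 47 + 2 = 49.
Step 3: result = 49

The answer is 49.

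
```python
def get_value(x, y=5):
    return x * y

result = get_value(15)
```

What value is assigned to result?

Step 1: get_value(15) uses default y = 5.
Step 2: Returns 15 * 5 = 75.
Step 3: result = 75

The answer is 75.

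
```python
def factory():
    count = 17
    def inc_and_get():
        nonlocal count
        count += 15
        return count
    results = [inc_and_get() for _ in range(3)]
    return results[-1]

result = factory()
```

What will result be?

Step 1: count = 17.
Step 2: Three calls to inc_and_get(), each adding 15.
Step 3: Last value = 17 + 15 * 3 = 62

The answer is 62.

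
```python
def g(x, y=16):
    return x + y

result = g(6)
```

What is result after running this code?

Step 1: g(6) uses default y = 16.
Step 2: Returns 6 + 16 = 22.
Step 3: result = 22

The answer is 22.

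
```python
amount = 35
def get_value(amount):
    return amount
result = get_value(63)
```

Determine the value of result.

Step 1: Global amount = 35.
Step 2: get_value(63) takes parameter amount = 63, which shadows the global.
Step 3: result = 63

The answer is 63.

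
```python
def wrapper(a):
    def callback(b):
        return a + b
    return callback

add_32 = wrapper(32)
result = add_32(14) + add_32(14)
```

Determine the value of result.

Step 1: add_32 captures a = 32.
Step 2: add_32(14) = 32 + 14 = 46, called twice.
Step 3: result = 46 + 46 = 92

The answer is 92.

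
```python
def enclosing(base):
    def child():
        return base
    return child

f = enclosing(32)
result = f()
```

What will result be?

Step 1: enclosing(32) creates closure capturing base = 32.
Step 2: f() returns the captured base = 32.
Step 3: result = 32

The answer is 32.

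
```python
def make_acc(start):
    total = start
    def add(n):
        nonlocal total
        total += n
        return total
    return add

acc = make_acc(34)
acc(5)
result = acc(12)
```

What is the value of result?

Step 1: make_acc(34) creates closure with total = 34.
Step 2: First acc(5): total = 34 + 5 = 39.
Step 3: Second acc(12): total = 39 + 12 = 51. result = 51

The answer is 51.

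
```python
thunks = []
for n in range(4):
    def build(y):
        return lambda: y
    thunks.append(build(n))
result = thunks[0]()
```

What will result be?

Step 1: build(n) creates a new scope capturing y = n at call time.
Step 2: thunks[0] = build(0), so its lambda captures y = 0.
Step 3: result = 0 (closure factory fixes late binding)

The answer is 0.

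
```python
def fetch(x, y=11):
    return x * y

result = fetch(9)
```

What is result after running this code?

Step 1: fetch(9) uses default y = 11.
Step 2: Returns 9 * 11 = 99.
Step 3: result = 99

The answer is 99.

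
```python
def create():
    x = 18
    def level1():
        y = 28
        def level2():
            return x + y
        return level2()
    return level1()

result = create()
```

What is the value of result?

Step 1: x = 18 in create. y = 28 in level1.
Step 2: level2() reads x = 18 and y = 28 from enclosing scopes.
Step 3: result = 18 + 28 = 46

The answer is 46.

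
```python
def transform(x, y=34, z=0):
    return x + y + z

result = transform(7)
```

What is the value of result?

Step 1: transform(7) uses defaults y = 34, z = 0.
Step 2: Returns 7 + 34 + 0 = 41.
Step 3: result = 41

The answer is 41.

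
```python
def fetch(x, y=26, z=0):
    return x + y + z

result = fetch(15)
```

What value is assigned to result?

Step 1: fetch(15) uses defaults y = 26, z = 0.
Step 2: Returns 15 + 26 + 0 = 41.
Step 3: result = 41

The answer is 41.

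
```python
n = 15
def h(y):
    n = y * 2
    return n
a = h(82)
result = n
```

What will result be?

Step 1: Global n = 15.
Step 2: h(82) creates local n = 82 * 2 = 164.
Step 3: Global n unchanged because no global keyword. result = 15

The answer is 15.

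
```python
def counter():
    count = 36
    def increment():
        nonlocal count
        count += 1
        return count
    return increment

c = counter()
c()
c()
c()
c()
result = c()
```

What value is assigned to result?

Step 1: counter() creates closure with count = 36.
Step 2: Each c() call increments count via nonlocal. After 5 calls: 36 + 5 = 41.
Step 3: result = 41

The answer is 41.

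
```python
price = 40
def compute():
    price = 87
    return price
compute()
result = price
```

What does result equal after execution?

Step 1: Global price = 40.
Step 2: compute() creates local price = 87 (shadow, not modification).
Step 3: After compute() returns, global price is unchanged. result = 40

The answer is 40.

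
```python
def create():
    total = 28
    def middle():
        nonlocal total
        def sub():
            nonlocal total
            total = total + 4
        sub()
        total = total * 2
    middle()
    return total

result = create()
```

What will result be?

Step 1: total = 28.
Step 2: sub() adds 4: total = 28 + 4 = 32.
Step 3: middle() doubles: total = 32 * 2 = 64.
Step 4: result = 64

The answer is 64.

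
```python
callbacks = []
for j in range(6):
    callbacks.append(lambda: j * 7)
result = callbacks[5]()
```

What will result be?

Step 1: All lambdas reference the same variable j (late binding).
Step 2: After the loop, j = 5. Every lambda returns j * 7.
Step 3: callbacks[5]() = 5 * 7 = 35

The answer is 35.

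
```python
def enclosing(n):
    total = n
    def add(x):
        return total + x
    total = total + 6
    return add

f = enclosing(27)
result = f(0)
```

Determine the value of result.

Step 1: enclosing(27) sets total = 27, then total = 27 + 6 = 33.
Step 2: Closures capture by reference, so add sees total = 33.
Step 3: f(0) returns 33 + 0 = 33

The answer is 33.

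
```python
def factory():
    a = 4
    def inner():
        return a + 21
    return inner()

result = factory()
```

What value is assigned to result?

Step 1: factory() defines a = 4.
Step 2: inner() reads a = 4 from enclosing scope, returns 4 + 21 = 25.
Step 3: result = 25

The answer is 25.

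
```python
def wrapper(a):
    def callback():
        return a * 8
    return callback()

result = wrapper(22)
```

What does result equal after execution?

Step 1: wrapper(22) binds parameter a = 22.
Step 2: callback() accesses a = 22 from enclosing scope.
Step 3: result = 22 * 8 = 176

The answer is 176.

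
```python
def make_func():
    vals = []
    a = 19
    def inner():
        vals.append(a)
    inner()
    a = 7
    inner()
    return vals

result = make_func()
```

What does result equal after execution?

Step 1: a = 19. inner() appends current a to vals.
Step 2: First inner(): appends 19. Then a = 7.
Step 3: Second inner(): appends 7 (closure sees updated a). result = [19, 7]

The answer is [19, 7].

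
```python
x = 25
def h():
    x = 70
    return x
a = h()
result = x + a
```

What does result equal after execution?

Step 1: Global x = 25. h() returns local x = 70.
Step 2: a = 70. Global x still = 25.
Step 3: result = 25 + 70 = 95

The answer is 95.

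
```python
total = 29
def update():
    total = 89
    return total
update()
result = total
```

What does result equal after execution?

Step 1: total = 29 globally.
Step 2: update() creates a LOCAL total = 89 (no global keyword!).
Step 3: The global total is unchanged. result = 29

The answer is 29.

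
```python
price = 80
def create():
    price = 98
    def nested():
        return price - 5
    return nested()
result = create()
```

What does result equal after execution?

Step 1: create() shadows global price with price = 98.
Step 2: nested() finds price = 98 in enclosing scope, computes 98 - 5 = 93.
Step 3: result = 93

The answer is 93.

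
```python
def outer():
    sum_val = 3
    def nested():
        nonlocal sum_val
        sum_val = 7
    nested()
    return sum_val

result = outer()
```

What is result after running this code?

Step 1: outer() sets sum_val = 3.
Step 2: nested() uses nonlocal to reassign sum_val = 7.
Step 3: result = 7

The answer is 7.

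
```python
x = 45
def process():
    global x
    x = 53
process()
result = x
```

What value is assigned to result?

Step 1: x = 45 globally.
Step 2: process() declares global x and sets it to 53.
Step 3: After process(), global x = 53. result = 53

The answer is 53.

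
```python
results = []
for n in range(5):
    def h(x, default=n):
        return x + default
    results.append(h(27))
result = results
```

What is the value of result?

Step 1: Default argument default=n is evaluated at function definition time.
Step 2: Each iteration creates h with default = current n value.
Step 3: h(27) returns 27 + default. results = [27, 28, 29, 30, 31]

The answer is [27, 28, 29, 30, 31].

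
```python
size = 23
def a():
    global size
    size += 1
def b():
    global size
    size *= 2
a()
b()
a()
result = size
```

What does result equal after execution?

Step 1: size = 23.
Step 2: a(): size = 23 + 1 = 24.
Step 3: b(): size = 24 * 2 = 48.
Step 4: a(): size = 48 + 1 = 49

The answer is 49.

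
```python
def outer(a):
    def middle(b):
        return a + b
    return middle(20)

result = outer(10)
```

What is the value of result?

Step 1: outer(10) passes a = 10.
Step 2: middle(20) has b = 20, reads a = 10 from enclosing.
Step 3: result = 10 + 20 = 30

The answer is 30.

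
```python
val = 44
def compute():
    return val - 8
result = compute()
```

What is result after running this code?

Step 1: val = 44 is defined globally.
Step 2: compute() looks up val from global scope = 44, then computes 44 - 8 = 36.
Step 3: result = 36

The answer is 36.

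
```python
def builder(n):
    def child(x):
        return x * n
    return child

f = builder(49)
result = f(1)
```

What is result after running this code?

Step 1: builder(49) creates a closure capturing n = 49.
Step 2: f(1) computes 1 * 49 = 49.
Step 3: result = 49

The answer is 49.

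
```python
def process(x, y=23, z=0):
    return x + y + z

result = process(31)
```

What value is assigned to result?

Step 1: process(31) uses defaults y = 23, z = 0.
Step 2: Returns 31 + 23 + 0 = 54.
Step 3: result = 54

The answer is 54.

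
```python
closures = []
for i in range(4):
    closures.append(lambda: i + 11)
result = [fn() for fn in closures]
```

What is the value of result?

Step 1: All lambdas capture i by reference. After the loop, i = 3.
Step 2: Each call returns 3 + 11 = 14.
Step 3: result = [14, 14, 14, 14]

The answer is [14, 14, 14, 14].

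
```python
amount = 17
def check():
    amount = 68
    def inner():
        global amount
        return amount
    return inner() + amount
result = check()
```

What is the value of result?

Step 1: Global amount = 17. check() shadows with local amount = 68.
Step 2: inner() uses global keyword, so inner() returns global amount = 17.
Step 3: check() returns 17 + 68 = 85

The answer is 85.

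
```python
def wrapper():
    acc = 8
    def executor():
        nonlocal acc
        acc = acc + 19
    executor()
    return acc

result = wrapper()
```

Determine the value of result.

Step 1: wrapper() sets acc = 8.
Step 2: executor() uses nonlocal to modify acc in wrapper's scope: acc = 8 + 19 = 27.
Step 3: wrapper() returns the modified acc = 27

The answer is 27.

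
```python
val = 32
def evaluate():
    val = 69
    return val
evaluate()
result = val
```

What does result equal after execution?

Step 1: Global val = 32.
Step 2: evaluate() creates local val = 69 (shadow, not modification).
Step 3: After evaluate() returns, global val is unchanged. result = 32

The answer is 32.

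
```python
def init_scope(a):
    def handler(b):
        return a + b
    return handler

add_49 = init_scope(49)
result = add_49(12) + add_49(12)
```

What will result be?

Step 1: add_49 captures a = 49.
Step 2: add_49(12) = 49 + 12 = 61, called twice.
Step 3: result = 61 + 61 = 122

The answer is 122.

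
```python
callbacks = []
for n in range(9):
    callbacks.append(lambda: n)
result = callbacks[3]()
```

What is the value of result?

Step 1: The loop creates 9 lambdas, all referencing the same variable n.
Step 2: After the loop, n = 8 (final value).
Step 3: callbacks[3]() looks up n at call time and finds 8. This is the late binding gotcha. result = 8

The answer is 8.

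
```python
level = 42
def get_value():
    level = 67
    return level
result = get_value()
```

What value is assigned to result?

Step 1: Global level = 42.
Step 2: get_value() creates local level = 67, shadowing the global.
Step 3: Returns local level = 67. result = 67

The answer is 67.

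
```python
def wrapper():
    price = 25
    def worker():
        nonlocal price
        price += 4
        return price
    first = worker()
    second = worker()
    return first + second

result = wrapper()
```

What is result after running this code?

Step 1: price starts at 25.
Step 2: First call: price = 25 + 4 = 29, returns 29.
Step 3: Second call: price = 29 + 4 = 33, returns 33.
Step 4: result = 29 + 33 = 62

The answer is 62.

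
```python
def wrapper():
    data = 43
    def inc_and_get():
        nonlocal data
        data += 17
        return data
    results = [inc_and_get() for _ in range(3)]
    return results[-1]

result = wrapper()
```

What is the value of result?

Step 1: data = 43.
Step 2: Three calls to inc_and_get(), each adding 17.
Step 3: Last value = 43 + 17 * 3 = 94

The answer is 94.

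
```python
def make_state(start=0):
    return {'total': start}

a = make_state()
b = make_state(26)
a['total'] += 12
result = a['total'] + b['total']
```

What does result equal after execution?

Step 1: make_state() returns a new dict each call (immutable default 0).
Step 2: a = {'total': 0}, b = {'total': 26}.
Step 3: a['total'] += 12 = 12. result = 12 + 26 = 38

The answer is 38.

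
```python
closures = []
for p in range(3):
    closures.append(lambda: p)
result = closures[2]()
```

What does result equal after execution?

Step 1: The loop creates 3 lambdas, all referencing the same variable p.
Step 2: After the loop, p = 2 (final value).
Step 3: closures[2]() looks up p at call time and finds 2. This is the late binding gotcha. result = 2

The answer is 2.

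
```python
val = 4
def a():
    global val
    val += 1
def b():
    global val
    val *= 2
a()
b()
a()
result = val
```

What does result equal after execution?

Step 1: val = 4.
Step 2: a(): val = 4 + 1 = 5.
Step 3: b(): val = 5 * 2 = 10.
Step 4: a(): val = 10 + 1 = 11

The answer is 11.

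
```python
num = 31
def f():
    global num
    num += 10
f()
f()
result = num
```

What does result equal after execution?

Step 1: num = 31.
Step 2: First f(): num = 31 + 10 = 41.
Step 3: Second f(): num = 41 + 10 = 51. result = 51

The answer is 51.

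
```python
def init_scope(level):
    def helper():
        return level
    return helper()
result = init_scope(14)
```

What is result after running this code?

Step 1: init_scope(14) binds parameter level = 14.
Step 2: helper() looks up level in enclosing scope and finds the parameter level = 14.
Step 3: result = 14

The answer is 14.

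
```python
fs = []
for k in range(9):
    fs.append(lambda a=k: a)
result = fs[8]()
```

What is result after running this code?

Step 1: Default argument a=k captures k's value at each iteration.
Step 2: fs[8] captured a = 8 when k was 8.
Step 3: result = 8

The answer is 8.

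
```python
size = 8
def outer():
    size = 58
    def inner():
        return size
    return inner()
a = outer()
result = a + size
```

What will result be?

Step 1: outer() has local size = 58. inner() reads from enclosing.
Step 2: outer() returns 58. Global size = 8 unchanged.
Step 3: result = 58 + 8 = 66

The answer is 66.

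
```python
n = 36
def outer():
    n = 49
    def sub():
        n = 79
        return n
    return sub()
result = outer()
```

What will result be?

Step 1: Three scopes define n: global (36), outer (49), sub (79).
Step 2: sub() has its own local n = 79, which shadows both enclosing and global.
Step 3: result = 79 (local wins in LEGB)

The answer is 79.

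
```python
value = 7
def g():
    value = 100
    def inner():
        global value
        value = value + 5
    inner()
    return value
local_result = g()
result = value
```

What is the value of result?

Step 1: Global value = 7. g() creates local value = 100.
Step 2: inner() declares global value and adds 5: global value = 7 + 5 = 12.
Step 3: g() returns its local value = 100 (unaffected by inner).
Step 4: result = global value = 12

The answer is 12.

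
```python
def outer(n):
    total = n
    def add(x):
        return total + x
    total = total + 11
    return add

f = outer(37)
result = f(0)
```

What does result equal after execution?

Step 1: outer(37) sets total = 37, then total = 37 + 11 = 48.
Step 2: Closures capture by reference, so add sees total = 48.
Step 3: f(0) returns 48 + 0 = 48

The answer is 48.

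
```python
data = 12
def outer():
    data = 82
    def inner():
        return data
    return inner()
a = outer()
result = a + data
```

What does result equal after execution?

Step 1: outer() has local data = 82. inner() reads from enclosing.
Step 2: outer() returns 82. Global data = 12 unchanged.
Step 3: result = 82 + 12 = 94

The answer is 94.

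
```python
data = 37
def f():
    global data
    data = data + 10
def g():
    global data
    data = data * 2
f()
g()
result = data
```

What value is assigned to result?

Step 1: data = 37.
Step 2: f() adds 10: data = 37 + 10 = 47.
Step 3: g() doubles: data = 47 * 2 = 94.
Step 4: result = 94

The answer is 94.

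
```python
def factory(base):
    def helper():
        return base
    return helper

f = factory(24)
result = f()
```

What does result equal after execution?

Step 1: factory(24) creates closure capturing base = 24.
Step 2: f() returns the captured base = 24.
Step 3: result = 24

The answer is 24.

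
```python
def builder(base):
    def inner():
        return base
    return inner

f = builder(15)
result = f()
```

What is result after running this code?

Step 1: builder(15) creates closure capturing base = 15.
Step 2: f() returns the captured base = 15.
Step 3: result = 15

The answer is 15.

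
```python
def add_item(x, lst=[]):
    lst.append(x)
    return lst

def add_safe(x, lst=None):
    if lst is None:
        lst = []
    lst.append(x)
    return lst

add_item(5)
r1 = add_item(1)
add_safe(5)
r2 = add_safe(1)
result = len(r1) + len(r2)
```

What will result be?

Step 1: add_item shares mutable default: after 2 calls, lst = [5, 1], len = 2.
Step 2: add_safe creates fresh list each time: r2 = [1], len = 1.
Step 3: result = 2 + 1 = 3

The answer is 3.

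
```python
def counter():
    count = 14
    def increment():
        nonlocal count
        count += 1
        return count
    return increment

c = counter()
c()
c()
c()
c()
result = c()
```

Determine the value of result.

Step 1: counter() creates closure with count = 14.
Step 2: Each c() call increments count via nonlocal. After 5 calls: 14 + 5 = 19.
Step 3: result = 19

The answer is 19.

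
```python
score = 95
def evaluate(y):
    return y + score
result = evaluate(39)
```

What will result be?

Step 1: score = 95 is defined globally.
Step 2: evaluate(39) uses parameter y = 39 and looks up score from global scope = 95.
Step 3: result = 39 + 95 = 134

The answer is 134.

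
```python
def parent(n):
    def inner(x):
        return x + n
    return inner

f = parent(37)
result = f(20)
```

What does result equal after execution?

Step 1: parent(37) creates a closure that captures n = 37.
Step 2: f(20) calls the closure with x = 20, returning 20 + 37 = 57.
Step 3: result = 57

The answer is 57.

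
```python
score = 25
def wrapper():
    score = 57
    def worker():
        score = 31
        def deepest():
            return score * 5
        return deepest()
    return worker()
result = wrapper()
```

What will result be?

Step 1: deepest() looks up score through LEGB: not local, finds score = 31 in enclosing worker().
Step 2: Returns 31 * 5 = 155.
Step 3: result = 155

The answer is 155.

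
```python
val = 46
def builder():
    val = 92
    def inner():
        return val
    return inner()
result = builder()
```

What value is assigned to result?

Step 1: val = 46 globally, but builder() defines val = 92 locally.
Step 2: inner() looks up val. Not in local scope, so checks enclosing scope (builder) and finds val = 92.
Step 3: result = 92

The answer is 92.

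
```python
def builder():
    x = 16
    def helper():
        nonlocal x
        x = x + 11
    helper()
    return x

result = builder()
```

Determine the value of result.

Step 1: builder() sets x = 16.
Step 2: helper() uses nonlocal to modify x in builder's scope: x = 16 + 11 = 27.
Step 3: builder() returns the modified x = 27

The answer is 27.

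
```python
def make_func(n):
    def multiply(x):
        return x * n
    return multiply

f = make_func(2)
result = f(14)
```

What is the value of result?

Step 1: make_func(2) returns multiply closure with n = 2.
Step 2: f(14) computes 14 * 2 = 28.
Step 3: result = 28

The answer is 28.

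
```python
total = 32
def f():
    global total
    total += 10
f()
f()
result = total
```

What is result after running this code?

Step 1: total = 32.
Step 2: First f(): total = 32 + 10 = 42.
Step 3: Second f(): total = 42 + 10 = 52. result = 52

The answer is 52.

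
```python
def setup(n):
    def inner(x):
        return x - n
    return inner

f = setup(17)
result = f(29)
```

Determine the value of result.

Step 1: setup(17) creates a closure capturing n = 17.
Step 2: f(29) computes 29 - 17 = 12.
Step 3: result = 12

The answer is 12.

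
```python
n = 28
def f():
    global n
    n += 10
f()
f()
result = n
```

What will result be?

Step 1: n = 28.
Step 2: First f(): n = 28 + 10 = 38.
Step 3: Second f(): n = 38 + 10 = 48. result = 48

The answer is 48.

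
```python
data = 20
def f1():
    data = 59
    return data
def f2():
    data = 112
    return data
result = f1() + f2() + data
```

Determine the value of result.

Step 1: Each function shadows global data with its own local.
Step 2: f1() returns 59, f2() returns 112.
Step 3: Global data = 20 is unchanged. result = 59 + 112 + 20 = 191

The answer is 191.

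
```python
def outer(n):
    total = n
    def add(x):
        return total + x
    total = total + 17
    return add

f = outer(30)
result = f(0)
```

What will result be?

Step 1: outer(30) sets total = 30, then total = 30 + 17 = 47.
Step 2: Closures capture by reference, so add sees total = 47.
Step 3: f(0) returns 47 + 0 = 47

The answer is 47.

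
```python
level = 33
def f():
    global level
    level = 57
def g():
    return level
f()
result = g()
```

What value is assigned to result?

Step 1: level = 33.
Step 2: f() sets global level = 57.
Step 3: g() reads global level = 57. result = 57

The answer is 57.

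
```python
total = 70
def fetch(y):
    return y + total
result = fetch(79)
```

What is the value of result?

Step 1: total = 70 is defined globally.
Step 2: fetch(79) uses parameter y = 79 and looks up total from global scope = 70.
Step 3: result = 79 + 70 = 149

The answer is 149.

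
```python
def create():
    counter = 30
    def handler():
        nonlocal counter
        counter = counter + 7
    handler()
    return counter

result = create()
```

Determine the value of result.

Step 1: create() sets counter = 30.
Step 2: handler() uses nonlocal to modify counter in create's scope: counter = 30 + 7 = 37.
Step 3: create() returns the modified counter = 37

The answer is 37.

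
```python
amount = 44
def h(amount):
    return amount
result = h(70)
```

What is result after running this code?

Step 1: Global amount = 44.
Step 2: h(70) takes parameter amount = 70, which shadows the global.
Step 3: result = 70

The answer is 70.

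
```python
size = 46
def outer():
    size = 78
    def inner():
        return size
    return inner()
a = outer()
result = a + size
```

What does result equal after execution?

Step 1: outer() has local size = 78. inner() reads from enclosing.
Step 2: outer() returns 78. Global size = 46 unchanged.
Step 3: result = 78 + 46 = 124

The answer is 124.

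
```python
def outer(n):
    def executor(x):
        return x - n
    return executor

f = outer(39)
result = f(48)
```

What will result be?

Step 1: outer(39) creates a closure capturing n = 39.
Step 2: f(48) computes 48 - 39 = 9.
Step 3: result = 9

The answer is 9.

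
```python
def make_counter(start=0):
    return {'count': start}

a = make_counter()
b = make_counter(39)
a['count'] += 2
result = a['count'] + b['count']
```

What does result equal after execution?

Step 1: make_counter() returns a new dict each call (immutable default 0).
Step 2: a = {'count': 0}, b = {'count': 39}.
Step 3: a['count'] += 2 = 2. result = 2 + 39 = 41

The answer is 41.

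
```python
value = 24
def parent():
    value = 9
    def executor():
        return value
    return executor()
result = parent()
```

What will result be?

Step 1: value = 24 globally, but parent() defines value = 9 locally.
Step 2: executor() looks up value. Not in local scope, so checks enclosing scope (parent) and finds value = 9.
Step 3: result = 9

The answer is 9.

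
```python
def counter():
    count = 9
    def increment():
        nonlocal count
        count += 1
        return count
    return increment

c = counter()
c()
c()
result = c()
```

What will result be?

Step 1: counter() creates closure with count = 9.
Step 2: Each c() call increments count via nonlocal. After 3 calls: 9 + 3 = 12.
Step 3: result = 12

The answer is 12.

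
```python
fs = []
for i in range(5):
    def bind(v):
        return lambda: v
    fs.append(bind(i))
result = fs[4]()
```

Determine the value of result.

Step 1: bind(i) creates a new scope capturing v = i at call time.
Step 2: fs[4] = bind(4), so its lambda captures v = 4.
Step 3: result = 4 (closure factory fixes late binding)

The answer is 4.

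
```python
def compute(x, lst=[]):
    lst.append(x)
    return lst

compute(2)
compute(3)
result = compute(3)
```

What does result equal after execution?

Step 1: Mutable default argument gotcha! The list [] is created once.
Step 2: Each call appends to the SAME list: [2], [2, 3], [2, 3, 3].
Step 3: result = [2, 3, 3]

The answer is [2, 3, 3].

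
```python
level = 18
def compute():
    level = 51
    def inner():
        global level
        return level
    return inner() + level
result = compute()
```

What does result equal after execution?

Step 1: Global level = 18. compute() shadows with local level = 51.
Step 2: inner() uses global keyword, so inner() returns global level = 18.
Step 3: compute() returns 18 + 51 = 69

The answer is 69.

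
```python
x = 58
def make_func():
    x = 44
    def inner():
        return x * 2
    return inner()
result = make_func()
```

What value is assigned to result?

Step 1: make_func() shadows global x with x = 44.
Step 2: inner() finds x = 44 in enclosing scope, computes 44 * 2 = 88.
Step 3: result = 88

The answer is 88.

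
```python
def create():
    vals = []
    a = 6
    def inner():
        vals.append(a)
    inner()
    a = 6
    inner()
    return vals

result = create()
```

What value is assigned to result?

Step 1: a = 6. inner() appends current a to vals.
Step 2: First inner(): appends 6. Then a = 6.
Step 3: Second inner(): appends 6 (closure sees updated a). result = [6, 6]

The answer is [6, 6].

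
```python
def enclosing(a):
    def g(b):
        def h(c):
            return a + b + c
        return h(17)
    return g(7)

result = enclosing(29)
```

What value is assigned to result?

Step 1: a = 29, b = 7, c = 17 across three nested scopes.
Step 2: h() accesses all three via LEGB rule.
Step 3: result = 29 + 7 + 17 = 53

The answer is 53.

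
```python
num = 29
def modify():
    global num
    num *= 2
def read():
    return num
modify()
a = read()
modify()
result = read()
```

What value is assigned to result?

Step 1: num = 29.
Step 2: First modify(): num = 29 * 2 = 58.
Step 3: Second modify(): num = 58 * 2 = 116.
Step 4: read() returns 116

The answer is 116.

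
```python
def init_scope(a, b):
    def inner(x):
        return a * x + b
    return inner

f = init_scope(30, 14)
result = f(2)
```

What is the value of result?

Step 1: init_scope(30, 14) captures a = 30, b = 14.
Step 2: f(2) computes 30 * 2 + 14 = 74.
Step 3: result = 74

The answer is 74.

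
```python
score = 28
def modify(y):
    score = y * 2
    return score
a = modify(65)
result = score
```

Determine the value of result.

Step 1: Global score = 28.
Step 2: modify(65) creates local score = 65 * 2 = 130.
Step 3: Global score unchanged because no global keyword. result = 28

The answer is 28.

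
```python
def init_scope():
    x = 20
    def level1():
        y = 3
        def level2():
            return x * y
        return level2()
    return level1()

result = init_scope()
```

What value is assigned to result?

Step 1: x = 20 in init_scope. y = 3 in level1.
Step 2: level2() reads x = 20 and y = 3 from enclosing scopes.
Step 3: result = 20 * 3 = 60

The answer is 60.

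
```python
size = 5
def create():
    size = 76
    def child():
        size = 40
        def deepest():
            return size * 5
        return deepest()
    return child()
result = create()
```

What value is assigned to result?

Step 1: deepest() looks up size through LEGB: not local, finds size = 40 in enclosing child().
Step 2: Returns 40 * 5 = 200.
Step 3: result = 200

The answer is 200.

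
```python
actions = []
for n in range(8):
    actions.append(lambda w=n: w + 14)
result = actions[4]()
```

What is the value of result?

Step 1: Default argument w=n captures n's value at definition time.
Step 2: actions[4] was defined when n = 4, so w defaults to 4.
Step 3: result = 4 + 14 = 18 (default arg fixes the late binding issue)

The answer is 18.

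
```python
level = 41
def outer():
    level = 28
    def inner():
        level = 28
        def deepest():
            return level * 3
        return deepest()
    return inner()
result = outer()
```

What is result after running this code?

Step 1: deepest() looks up level through LEGB: not local, finds level = 28 in enclosing inner().
Step 2: Returns 28 * 3 = 84.
Step 3: result = 84

The answer is 84.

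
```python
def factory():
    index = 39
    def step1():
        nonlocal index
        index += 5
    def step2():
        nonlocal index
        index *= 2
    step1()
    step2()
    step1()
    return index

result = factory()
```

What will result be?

Step 1: index = 39.
Step 2: step1(): index = 39 + 5 = 44.
Step 3: step2(): index = 44 * 2 = 88.
Step 4: step1(): index = 88 + 5 = 93. result = 93

The answer is 93.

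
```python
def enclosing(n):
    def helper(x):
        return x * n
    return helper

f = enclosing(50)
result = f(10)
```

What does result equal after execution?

Step 1: enclosing(50) creates a closure capturing n = 50.
Step 2: f(10) computes 10 * 50 = 500.
Step 3: result = 500

The answer is 500.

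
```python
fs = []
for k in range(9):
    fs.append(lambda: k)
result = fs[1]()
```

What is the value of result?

Step 1: The loop creates 9 lambdas, all referencing the same variable k.
Step 2: After the loop, k = 8 (final value).
Step 3: fs[1]() looks up k at call time and finds 8. This is the late binding gotcha. result = 8

The answer is 8.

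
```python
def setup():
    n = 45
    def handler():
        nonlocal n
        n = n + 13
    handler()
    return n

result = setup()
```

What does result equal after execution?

Step 1: setup() sets n = 45.
Step 2: handler() uses nonlocal to modify n in setup's scope: n = 45 + 13 = 58.
Step 3: setup() returns the modified n = 58

The answer is 58.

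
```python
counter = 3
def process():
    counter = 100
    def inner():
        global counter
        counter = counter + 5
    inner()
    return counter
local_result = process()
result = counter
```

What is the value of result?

Step 1: Global counter = 3. process() creates local counter = 100.
Step 2: inner() declares global counter and adds 5: global counter = 3 + 5 = 8.
Step 3: process() returns its local counter = 100 (unaffected by inner).
Step 4: result = global counter = 8

The answer is 8.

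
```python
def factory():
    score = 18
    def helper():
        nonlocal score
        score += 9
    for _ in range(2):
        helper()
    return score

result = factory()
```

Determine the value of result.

Step 1: score = 18.
Step 2: helper() is called 2 times in a loop, each adding 9 via nonlocal.
Step 3: score = 18 + 9 * 2 = 36

The answer is 36.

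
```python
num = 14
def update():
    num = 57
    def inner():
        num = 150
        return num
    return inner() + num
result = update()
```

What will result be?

Step 1: update() has local num = 57. inner() has local num = 150.
Step 2: inner() returns its local num = 150.
Step 3: update() returns 150 + its own num (57) = 207

The answer is 207.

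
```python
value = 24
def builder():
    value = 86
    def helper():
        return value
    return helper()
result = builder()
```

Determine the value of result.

Step 1: value = 24 globally, but builder() defines value = 86 locally.
Step 2: helper() looks up value. Not in local scope, so checks enclosing scope (builder) and finds value = 86.
Step 3: result = 86

The answer is 86.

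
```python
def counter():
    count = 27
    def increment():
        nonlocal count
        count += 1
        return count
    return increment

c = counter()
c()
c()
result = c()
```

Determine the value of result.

Step 1: counter() creates closure with count = 27.
Step 2: Each c() call increments count via nonlocal. After 3 calls: 27 + 3 = 30.
Step 3: result = 30

The answer is 30.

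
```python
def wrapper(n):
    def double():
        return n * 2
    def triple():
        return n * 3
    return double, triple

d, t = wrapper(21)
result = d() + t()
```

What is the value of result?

Step 1: Both closures capture the same n = 21.
Step 2: d() = 21 * 2 = 42, t() = 21 * 3 = 63.
Step 3: result = 42 + 63 = 105

The answer is 105.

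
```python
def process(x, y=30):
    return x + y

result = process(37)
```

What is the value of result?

Step 1: process(37) uses default y = 30.
Step 2: Returns 37 + 30 = 67.
Step 3: result = 67

The answer is 67.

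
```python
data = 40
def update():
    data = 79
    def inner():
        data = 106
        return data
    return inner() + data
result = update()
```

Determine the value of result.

Step 1: update() has local data = 79. inner() has local data = 106.
Step 2: inner() returns its local data = 106.
Step 3: update() returns 106 + its own data (79) = 185

The answer is 185.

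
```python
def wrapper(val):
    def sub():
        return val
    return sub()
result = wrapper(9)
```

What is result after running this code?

Step 1: wrapper(9) binds parameter val = 9.
Step 2: sub() looks up val in enclosing scope and finds the parameter val = 9.
Step 3: result = 9

The answer is 9.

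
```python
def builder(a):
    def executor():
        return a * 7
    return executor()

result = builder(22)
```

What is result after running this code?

Step 1: builder(22) binds parameter a = 22.
Step 2: executor() accesses a = 22 from enclosing scope.
Step 3: result = 22 * 7 = 154

The answer is 154.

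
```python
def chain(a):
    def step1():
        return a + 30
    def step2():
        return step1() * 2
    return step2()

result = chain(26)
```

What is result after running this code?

Step 1: chain(26) captures a = 26.
Step 2: step2() calls step1() which returns 26 + 30 = 56.
Step 3: step2() returns 56 * 2 = 112

The answer is 112.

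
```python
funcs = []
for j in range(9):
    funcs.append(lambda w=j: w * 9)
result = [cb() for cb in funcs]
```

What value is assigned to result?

Step 1: Default arg w=j captures j at each iteration.
Step 2: funcs[k] has w defaulting to k, returns k * 9.
Step 3: result = [0, 9, 18, 27, 36, 45, 54, 63, 72]

The answer is [0, 9, 18, 27, 36, 45, 54, 63, 72].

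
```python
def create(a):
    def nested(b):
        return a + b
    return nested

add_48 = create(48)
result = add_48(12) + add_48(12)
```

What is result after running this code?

Step 1: add_48 captures a = 48.
Step 2: add_48(12) = 48 + 12 = 60, called twice.
Step 3: result = 60 + 60 = 120

The answer is 120.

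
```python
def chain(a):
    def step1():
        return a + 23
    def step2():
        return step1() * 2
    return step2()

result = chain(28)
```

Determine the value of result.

Step 1: chain(28) captures a = 28.
Step 2: step2() calls step1() which returns 28 + 23 = 51.
Step 3: step2() returns 51 * 2 = 102

The answer is 102.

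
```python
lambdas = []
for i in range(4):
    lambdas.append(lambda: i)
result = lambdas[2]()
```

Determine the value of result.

Step 1: The loop creates 4 lambdas, all referencing the same variable i.
Step 2: After the loop, i = 3 (final value).
Step 3: lambdas[2]() looks up i at call time and finds 3. This is the late binding gotcha. result = 3

The answer is 3.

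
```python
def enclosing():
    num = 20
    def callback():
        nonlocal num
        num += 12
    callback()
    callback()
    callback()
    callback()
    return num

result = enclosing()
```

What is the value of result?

Step 1: num starts at 20.
Step 2: callback() is called 4 times, each adding 12.
Step 3: num = 20 + 12 * 4 = 68

The answer is 68.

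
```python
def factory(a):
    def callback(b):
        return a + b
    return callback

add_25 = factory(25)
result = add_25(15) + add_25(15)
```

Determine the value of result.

Step 1: add_25 captures a = 25.
Step 2: add_25(15) = 25 + 15 = 40, called twice.
Step 3: result = 40 + 40 = 80

The answer is 80.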